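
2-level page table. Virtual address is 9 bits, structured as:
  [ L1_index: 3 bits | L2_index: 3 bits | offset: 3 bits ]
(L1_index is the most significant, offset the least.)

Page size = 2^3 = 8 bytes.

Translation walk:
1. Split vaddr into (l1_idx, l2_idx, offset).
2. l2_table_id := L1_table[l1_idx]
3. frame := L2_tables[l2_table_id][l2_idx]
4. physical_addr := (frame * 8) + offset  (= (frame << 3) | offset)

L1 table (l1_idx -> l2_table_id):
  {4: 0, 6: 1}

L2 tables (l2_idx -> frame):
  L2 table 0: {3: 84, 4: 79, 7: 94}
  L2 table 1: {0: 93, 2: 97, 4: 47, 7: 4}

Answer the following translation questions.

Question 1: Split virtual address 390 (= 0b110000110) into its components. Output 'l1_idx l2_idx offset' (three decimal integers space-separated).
vaddr = 390 = 0b110000110
  top 3 bits -> l1_idx = 6
  next 3 bits -> l2_idx = 0
  bottom 3 bits -> offset = 6

Answer: 6 0 6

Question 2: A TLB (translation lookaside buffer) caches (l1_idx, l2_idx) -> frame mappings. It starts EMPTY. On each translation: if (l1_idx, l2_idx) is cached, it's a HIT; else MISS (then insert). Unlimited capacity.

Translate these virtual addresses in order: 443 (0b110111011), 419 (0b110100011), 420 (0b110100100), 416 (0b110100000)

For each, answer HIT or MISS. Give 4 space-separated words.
vaddr=443: (6,7) not in TLB -> MISS, insert
vaddr=419: (6,4) not in TLB -> MISS, insert
vaddr=420: (6,4) in TLB -> HIT
vaddr=416: (6,4) in TLB -> HIT

Answer: MISS MISS HIT HIT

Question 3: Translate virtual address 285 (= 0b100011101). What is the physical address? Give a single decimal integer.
vaddr = 285 = 0b100011101
Split: l1_idx=4, l2_idx=3, offset=5
L1[4] = 0
L2[0][3] = 84
paddr = 84 * 8 + 5 = 677

Answer: 677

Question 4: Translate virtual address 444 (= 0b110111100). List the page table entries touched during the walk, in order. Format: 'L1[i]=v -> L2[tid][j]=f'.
vaddr = 444 = 0b110111100
Split: l1_idx=6, l2_idx=7, offset=4

Answer: L1[6]=1 -> L2[1][7]=4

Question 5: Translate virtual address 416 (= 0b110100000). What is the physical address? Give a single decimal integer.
vaddr = 416 = 0b110100000
Split: l1_idx=6, l2_idx=4, offset=0
L1[6] = 1
L2[1][4] = 47
paddr = 47 * 8 + 0 = 376

Answer: 376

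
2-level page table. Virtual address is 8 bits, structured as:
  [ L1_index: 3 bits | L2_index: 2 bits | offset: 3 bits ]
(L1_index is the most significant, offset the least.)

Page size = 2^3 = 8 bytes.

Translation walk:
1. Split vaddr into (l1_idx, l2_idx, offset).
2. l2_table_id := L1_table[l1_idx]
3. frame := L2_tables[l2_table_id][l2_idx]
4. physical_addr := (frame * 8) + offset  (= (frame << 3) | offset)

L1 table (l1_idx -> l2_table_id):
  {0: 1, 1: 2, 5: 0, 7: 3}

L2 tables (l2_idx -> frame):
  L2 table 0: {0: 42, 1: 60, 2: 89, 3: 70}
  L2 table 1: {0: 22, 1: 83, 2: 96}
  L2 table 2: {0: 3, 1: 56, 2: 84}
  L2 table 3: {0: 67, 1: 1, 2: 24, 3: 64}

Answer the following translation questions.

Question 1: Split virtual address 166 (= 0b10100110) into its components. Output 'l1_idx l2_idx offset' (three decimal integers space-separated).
vaddr = 166 = 0b10100110
  top 3 bits -> l1_idx = 5
  next 2 bits -> l2_idx = 0
  bottom 3 bits -> offset = 6

Answer: 5 0 6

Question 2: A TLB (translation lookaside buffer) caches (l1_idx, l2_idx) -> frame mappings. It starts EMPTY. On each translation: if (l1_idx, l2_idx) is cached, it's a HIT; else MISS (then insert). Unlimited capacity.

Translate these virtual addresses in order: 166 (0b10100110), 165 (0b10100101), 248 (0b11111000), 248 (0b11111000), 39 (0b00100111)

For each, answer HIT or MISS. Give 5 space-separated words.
vaddr=166: (5,0) not in TLB -> MISS, insert
vaddr=165: (5,0) in TLB -> HIT
vaddr=248: (7,3) not in TLB -> MISS, insert
vaddr=248: (7,3) in TLB -> HIT
vaddr=39: (1,0) not in TLB -> MISS, insert

Answer: MISS HIT MISS HIT MISS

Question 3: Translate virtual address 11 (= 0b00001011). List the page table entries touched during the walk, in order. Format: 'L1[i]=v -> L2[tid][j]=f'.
Answer: L1[0]=1 -> L2[1][1]=83

Derivation:
vaddr = 11 = 0b00001011
Split: l1_idx=0, l2_idx=1, offset=3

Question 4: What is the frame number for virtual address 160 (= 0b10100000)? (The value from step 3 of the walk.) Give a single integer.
vaddr = 160: l1_idx=5, l2_idx=0
L1[5] = 0; L2[0][0] = 42

Answer: 42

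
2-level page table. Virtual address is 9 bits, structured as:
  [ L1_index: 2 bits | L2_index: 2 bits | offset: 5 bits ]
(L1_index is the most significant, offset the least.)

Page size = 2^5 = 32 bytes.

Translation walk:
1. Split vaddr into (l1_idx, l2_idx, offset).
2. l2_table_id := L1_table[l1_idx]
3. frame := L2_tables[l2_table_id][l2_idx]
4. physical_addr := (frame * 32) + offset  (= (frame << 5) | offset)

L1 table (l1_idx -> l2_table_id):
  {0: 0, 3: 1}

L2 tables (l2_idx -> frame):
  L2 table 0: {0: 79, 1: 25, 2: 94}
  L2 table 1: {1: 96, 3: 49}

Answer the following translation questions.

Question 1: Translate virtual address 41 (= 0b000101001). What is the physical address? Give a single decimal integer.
Answer: 809

Derivation:
vaddr = 41 = 0b000101001
Split: l1_idx=0, l2_idx=1, offset=9
L1[0] = 0
L2[0][1] = 25
paddr = 25 * 32 + 9 = 809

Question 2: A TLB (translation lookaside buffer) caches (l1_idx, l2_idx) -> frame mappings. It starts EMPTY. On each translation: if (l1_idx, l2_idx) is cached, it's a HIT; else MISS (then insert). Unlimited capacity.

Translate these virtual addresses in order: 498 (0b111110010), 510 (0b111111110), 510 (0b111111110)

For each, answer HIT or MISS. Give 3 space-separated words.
Answer: MISS HIT HIT

Derivation:
vaddr=498: (3,3) not in TLB -> MISS, insert
vaddr=510: (3,3) in TLB -> HIT
vaddr=510: (3,3) in TLB -> HIT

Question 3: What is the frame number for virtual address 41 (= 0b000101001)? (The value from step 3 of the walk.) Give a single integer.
Answer: 25

Derivation:
vaddr = 41: l1_idx=0, l2_idx=1
L1[0] = 0; L2[0][1] = 25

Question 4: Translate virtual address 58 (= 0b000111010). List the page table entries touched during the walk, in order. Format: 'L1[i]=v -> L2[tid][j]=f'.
vaddr = 58 = 0b000111010
Split: l1_idx=0, l2_idx=1, offset=26

Answer: L1[0]=0 -> L2[0][1]=25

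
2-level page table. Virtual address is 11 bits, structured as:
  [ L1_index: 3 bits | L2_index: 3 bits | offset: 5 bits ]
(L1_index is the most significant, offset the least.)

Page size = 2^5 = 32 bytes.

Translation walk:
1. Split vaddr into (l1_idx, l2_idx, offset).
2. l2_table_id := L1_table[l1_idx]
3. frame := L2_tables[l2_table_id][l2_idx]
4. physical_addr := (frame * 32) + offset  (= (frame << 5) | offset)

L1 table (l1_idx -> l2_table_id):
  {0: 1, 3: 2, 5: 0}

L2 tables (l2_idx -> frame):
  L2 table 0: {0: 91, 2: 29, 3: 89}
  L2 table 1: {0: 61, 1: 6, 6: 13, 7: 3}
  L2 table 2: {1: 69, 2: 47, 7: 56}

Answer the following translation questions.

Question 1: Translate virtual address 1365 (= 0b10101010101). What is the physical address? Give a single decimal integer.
Answer: 949

Derivation:
vaddr = 1365 = 0b10101010101
Split: l1_idx=5, l2_idx=2, offset=21
L1[5] = 0
L2[0][2] = 29
paddr = 29 * 32 + 21 = 949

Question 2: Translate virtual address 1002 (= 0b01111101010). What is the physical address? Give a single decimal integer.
vaddr = 1002 = 0b01111101010
Split: l1_idx=3, l2_idx=7, offset=10
L1[3] = 2
L2[2][7] = 56
paddr = 56 * 32 + 10 = 1802

Answer: 1802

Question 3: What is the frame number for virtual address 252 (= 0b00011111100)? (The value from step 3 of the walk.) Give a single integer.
vaddr = 252: l1_idx=0, l2_idx=7
L1[0] = 1; L2[1][7] = 3

Answer: 3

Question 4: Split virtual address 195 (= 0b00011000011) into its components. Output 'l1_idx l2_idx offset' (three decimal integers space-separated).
Answer: 0 6 3

Derivation:
vaddr = 195 = 0b00011000011
  top 3 bits -> l1_idx = 0
  next 3 bits -> l2_idx = 6
  bottom 5 bits -> offset = 3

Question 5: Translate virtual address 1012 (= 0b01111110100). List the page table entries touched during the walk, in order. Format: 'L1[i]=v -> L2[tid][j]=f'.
Answer: L1[3]=2 -> L2[2][7]=56

Derivation:
vaddr = 1012 = 0b01111110100
Split: l1_idx=3, l2_idx=7, offset=20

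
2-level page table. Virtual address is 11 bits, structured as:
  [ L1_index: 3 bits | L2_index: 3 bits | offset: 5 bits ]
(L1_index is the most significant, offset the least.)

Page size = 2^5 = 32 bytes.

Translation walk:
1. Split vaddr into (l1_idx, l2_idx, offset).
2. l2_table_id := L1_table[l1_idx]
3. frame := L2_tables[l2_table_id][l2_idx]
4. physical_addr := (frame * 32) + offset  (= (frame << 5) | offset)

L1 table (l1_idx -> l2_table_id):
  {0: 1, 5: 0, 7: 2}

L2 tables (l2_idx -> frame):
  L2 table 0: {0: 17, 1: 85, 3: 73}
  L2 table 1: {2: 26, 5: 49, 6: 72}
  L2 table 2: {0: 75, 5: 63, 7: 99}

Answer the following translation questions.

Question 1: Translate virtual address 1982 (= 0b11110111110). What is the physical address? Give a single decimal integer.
Answer: 2046

Derivation:
vaddr = 1982 = 0b11110111110
Split: l1_idx=7, l2_idx=5, offset=30
L1[7] = 2
L2[2][5] = 63
paddr = 63 * 32 + 30 = 2046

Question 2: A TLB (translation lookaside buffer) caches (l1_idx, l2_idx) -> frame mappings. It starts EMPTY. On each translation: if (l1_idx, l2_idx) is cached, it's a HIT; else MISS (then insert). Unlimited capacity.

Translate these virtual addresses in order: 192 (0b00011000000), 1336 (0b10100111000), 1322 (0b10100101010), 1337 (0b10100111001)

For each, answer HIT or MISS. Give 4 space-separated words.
Answer: MISS MISS HIT HIT

Derivation:
vaddr=192: (0,6) not in TLB -> MISS, insert
vaddr=1336: (5,1) not in TLB -> MISS, insert
vaddr=1322: (5,1) in TLB -> HIT
vaddr=1337: (5,1) in TLB -> HIT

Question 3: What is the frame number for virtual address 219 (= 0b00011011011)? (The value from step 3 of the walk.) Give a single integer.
Answer: 72

Derivation:
vaddr = 219: l1_idx=0, l2_idx=6
L1[0] = 1; L2[1][6] = 72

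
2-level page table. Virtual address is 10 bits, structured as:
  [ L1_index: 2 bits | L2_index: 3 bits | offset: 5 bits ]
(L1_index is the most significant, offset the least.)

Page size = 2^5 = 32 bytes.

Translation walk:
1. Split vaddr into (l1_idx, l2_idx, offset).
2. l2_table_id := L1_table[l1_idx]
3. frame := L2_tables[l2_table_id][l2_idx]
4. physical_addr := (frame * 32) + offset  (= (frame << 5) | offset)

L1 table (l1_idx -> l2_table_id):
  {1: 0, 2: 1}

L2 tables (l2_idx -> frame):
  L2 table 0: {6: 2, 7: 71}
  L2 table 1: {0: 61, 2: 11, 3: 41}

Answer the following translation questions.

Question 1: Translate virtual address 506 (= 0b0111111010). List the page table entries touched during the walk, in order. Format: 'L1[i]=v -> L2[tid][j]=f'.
vaddr = 506 = 0b0111111010
Split: l1_idx=1, l2_idx=7, offset=26

Answer: L1[1]=0 -> L2[0][7]=71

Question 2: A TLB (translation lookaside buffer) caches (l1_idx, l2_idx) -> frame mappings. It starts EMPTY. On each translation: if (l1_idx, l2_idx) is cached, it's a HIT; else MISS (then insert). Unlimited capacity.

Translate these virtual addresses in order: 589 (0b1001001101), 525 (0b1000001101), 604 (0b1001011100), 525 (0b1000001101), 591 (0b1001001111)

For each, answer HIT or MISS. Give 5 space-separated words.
Answer: MISS MISS HIT HIT HIT

Derivation:
vaddr=589: (2,2) not in TLB -> MISS, insert
vaddr=525: (2,0) not in TLB -> MISS, insert
vaddr=604: (2,2) in TLB -> HIT
vaddr=525: (2,0) in TLB -> HIT
vaddr=591: (2,2) in TLB -> HIT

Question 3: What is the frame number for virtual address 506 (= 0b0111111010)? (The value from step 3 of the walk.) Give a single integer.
Answer: 71

Derivation:
vaddr = 506: l1_idx=1, l2_idx=7
L1[1] = 0; L2[0][7] = 71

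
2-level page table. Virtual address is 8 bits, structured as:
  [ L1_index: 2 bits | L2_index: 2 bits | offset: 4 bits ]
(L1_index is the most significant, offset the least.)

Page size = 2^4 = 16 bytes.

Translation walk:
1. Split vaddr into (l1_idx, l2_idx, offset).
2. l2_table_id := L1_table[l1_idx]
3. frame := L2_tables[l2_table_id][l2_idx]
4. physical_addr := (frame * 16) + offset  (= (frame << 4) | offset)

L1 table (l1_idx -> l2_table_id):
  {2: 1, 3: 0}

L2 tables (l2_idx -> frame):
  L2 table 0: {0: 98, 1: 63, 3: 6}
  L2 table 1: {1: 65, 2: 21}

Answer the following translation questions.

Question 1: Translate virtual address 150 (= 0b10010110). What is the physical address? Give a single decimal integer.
vaddr = 150 = 0b10010110
Split: l1_idx=2, l2_idx=1, offset=6
L1[2] = 1
L2[1][1] = 65
paddr = 65 * 16 + 6 = 1046

Answer: 1046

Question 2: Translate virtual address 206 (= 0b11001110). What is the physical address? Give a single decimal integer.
Answer: 1582

Derivation:
vaddr = 206 = 0b11001110
Split: l1_idx=3, l2_idx=0, offset=14
L1[3] = 0
L2[0][0] = 98
paddr = 98 * 16 + 14 = 1582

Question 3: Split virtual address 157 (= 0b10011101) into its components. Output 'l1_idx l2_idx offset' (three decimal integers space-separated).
vaddr = 157 = 0b10011101
  top 2 bits -> l1_idx = 2
  next 2 bits -> l2_idx = 1
  bottom 4 bits -> offset = 13

Answer: 2 1 13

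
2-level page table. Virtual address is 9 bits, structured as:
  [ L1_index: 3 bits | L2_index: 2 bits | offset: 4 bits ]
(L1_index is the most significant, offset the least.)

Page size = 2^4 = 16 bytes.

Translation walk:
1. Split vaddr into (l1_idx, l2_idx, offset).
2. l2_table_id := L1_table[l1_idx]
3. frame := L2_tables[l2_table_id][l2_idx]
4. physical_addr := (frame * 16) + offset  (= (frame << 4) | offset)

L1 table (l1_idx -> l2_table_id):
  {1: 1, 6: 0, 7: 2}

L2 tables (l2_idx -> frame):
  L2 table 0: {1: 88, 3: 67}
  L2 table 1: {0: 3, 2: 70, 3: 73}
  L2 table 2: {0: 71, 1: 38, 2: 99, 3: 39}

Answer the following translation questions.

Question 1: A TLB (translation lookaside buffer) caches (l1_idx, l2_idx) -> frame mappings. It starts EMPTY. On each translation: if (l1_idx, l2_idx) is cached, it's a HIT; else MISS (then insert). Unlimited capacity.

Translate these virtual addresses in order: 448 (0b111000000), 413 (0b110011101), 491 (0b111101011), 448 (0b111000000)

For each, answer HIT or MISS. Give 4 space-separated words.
vaddr=448: (7,0) not in TLB -> MISS, insert
vaddr=413: (6,1) not in TLB -> MISS, insert
vaddr=491: (7,2) not in TLB -> MISS, insert
vaddr=448: (7,0) in TLB -> HIT

Answer: MISS MISS MISS HIT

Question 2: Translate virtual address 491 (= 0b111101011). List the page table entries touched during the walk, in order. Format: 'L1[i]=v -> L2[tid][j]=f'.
vaddr = 491 = 0b111101011
Split: l1_idx=7, l2_idx=2, offset=11

Answer: L1[7]=2 -> L2[2][2]=99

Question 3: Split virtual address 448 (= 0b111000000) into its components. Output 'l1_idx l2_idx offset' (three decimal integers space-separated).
vaddr = 448 = 0b111000000
  top 3 bits -> l1_idx = 7
  next 2 bits -> l2_idx = 0
  bottom 4 bits -> offset = 0

Answer: 7 0 0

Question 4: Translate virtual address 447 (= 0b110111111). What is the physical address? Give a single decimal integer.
vaddr = 447 = 0b110111111
Split: l1_idx=6, l2_idx=3, offset=15
L1[6] = 0
L2[0][3] = 67
paddr = 67 * 16 + 15 = 1087

Answer: 1087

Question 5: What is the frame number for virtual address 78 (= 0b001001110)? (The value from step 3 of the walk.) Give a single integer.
vaddr = 78: l1_idx=1, l2_idx=0
L1[1] = 1; L2[1][0] = 3

Answer: 3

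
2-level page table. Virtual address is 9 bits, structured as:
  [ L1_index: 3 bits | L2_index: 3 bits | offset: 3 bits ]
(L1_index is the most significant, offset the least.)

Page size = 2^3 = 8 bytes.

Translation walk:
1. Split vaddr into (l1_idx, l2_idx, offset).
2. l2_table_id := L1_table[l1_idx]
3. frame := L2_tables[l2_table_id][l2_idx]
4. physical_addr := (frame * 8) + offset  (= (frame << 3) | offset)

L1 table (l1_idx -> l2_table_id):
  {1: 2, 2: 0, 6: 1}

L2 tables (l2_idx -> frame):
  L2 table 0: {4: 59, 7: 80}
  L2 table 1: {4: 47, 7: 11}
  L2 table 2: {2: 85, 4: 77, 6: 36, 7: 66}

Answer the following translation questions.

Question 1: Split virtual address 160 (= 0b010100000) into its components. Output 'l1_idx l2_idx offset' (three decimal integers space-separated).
vaddr = 160 = 0b010100000
  top 3 bits -> l1_idx = 2
  next 3 bits -> l2_idx = 4
  bottom 3 bits -> offset = 0

Answer: 2 4 0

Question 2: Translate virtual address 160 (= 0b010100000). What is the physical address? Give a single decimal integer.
Answer: 472

Derivation:
vaddr = 160 = 0b010100000
Split: l1_idx=2, l2_idx=4, offset=0
L1[2] = 0
L2[0][4] = 59
paddr = 59 * 8 + 0 = 472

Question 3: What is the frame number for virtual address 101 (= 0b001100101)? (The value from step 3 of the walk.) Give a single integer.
vaddr = 101: l1_idx=1, l2_idx=4
L1[1] = 2; L2[2][4] = 77

Answer: 77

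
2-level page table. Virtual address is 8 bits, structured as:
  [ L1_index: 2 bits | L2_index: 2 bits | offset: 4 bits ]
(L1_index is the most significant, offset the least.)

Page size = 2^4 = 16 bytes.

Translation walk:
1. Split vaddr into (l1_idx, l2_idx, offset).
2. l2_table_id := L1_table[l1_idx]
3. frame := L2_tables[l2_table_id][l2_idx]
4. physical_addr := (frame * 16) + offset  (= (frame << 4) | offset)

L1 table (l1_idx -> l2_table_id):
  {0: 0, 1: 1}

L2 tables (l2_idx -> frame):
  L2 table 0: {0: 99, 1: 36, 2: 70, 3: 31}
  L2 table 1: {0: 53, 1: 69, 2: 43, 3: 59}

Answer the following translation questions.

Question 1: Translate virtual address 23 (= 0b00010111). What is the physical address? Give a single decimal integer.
Answer: 583

Derivation:
vaddr = 23 = 0b00010111
Split: l1_idx=0, l2_idx=1, offset=7
L1[0] = 0
L2[0][1] = 36
paddr = 36 * 16 + 7 = 583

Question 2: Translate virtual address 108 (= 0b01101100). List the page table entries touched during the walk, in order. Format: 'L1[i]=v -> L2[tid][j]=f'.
Answer: L1[1]=1 -> L2[1][2]=43

Derivation:
vaddr = 108 = 0b01101100
Split: l1_idx=1, l2_idx=2, offset=12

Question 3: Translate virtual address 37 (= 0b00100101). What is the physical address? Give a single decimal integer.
Answer: 1125

Derivation:
vaddr = 37 = 0b00100101
Split: l1_idx=0, l2_idx=2, offset=5
L1[0] = 0
L2[0][2] = 70
paddr = 70 * 16 + 5 = 1125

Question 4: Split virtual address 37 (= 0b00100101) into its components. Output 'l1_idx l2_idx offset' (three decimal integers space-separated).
Answer: 0 2 5

Derivation:
vaddr = 37 = 0b00100101
  top 2 bits -> l1_idx = 0
  next 2 bits -> l2_idx = 2
  bottom 4 bits -> offset = 5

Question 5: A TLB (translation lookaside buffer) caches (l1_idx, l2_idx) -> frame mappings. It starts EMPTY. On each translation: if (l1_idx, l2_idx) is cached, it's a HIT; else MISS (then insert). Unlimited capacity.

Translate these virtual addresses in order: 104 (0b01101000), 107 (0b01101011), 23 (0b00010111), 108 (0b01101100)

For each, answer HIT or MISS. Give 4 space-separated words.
Answer: MISS HIT MISS HIT

Derivation:
vaddr=104: (1,2) not in TLB -> MISS, insert
vaddr=107: (1,2) in TLB -> HIT
vaddr=23: (0,1) not in TLB -> MISS, insert
vaddr=108: (1,2) in TLB -> HIT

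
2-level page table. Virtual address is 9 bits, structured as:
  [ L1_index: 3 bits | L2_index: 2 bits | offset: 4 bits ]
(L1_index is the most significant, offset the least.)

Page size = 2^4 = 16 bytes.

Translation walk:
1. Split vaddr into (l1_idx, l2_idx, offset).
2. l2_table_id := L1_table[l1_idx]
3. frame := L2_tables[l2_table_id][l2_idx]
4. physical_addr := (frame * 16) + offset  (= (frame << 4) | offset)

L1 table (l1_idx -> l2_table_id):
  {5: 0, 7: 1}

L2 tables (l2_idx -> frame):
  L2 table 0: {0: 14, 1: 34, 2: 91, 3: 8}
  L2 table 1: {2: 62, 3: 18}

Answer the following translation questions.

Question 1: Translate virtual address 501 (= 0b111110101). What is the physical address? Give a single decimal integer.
Answer: 293

Derivation:
vaddr = 501 = 0b111110101
Split: l1_idx=7, l2_idx=3, offset=5
L1[7] = 1
L2[1][3] = 18
paddr = 18 * 16 + 5 = 293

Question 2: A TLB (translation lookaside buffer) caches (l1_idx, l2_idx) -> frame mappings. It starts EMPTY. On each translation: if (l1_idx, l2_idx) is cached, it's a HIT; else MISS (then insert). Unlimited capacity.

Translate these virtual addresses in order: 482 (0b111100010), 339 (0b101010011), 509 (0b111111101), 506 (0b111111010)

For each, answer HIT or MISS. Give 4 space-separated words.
Answer: MISS MISS MISS HIT

Derivation:
vaddr=482: (7,2) not in TLB -> MISS, insert
vaddr=339: (5,1) not in TLB -> MISS, insert
vaddr=509: (7,3) not in TLB -> MISS, insert
vaddr=506: (7,3) in TLB -> HIT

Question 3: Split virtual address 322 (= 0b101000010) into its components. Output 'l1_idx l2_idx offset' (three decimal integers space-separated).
vaddr = 322 = 0b101000010
  top 3 bits -> l1_idx = 5
  next 2 bits -> l2_idx = 0
  bottom 4 bits -> offset = 2

Answer: 5 0 2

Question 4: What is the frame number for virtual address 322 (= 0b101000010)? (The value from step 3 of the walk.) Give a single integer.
Answer: 14

Derivation:
vaddr = 322: l1_idx=5, l2_idx=0
L1[5] = 0; L2[0][0] = 14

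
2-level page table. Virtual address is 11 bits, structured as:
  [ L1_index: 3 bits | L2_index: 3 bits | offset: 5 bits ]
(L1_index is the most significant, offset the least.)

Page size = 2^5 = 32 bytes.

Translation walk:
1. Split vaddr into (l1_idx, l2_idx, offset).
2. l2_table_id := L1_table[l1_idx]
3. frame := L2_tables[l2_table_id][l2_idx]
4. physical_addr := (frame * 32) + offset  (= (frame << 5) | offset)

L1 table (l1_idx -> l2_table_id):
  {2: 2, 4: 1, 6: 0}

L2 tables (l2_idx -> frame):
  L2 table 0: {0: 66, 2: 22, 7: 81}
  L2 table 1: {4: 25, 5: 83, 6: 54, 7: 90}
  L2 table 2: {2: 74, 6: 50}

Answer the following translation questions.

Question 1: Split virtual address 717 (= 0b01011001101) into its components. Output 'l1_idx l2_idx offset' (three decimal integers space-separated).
Answer: 2 6 13

Derivation:
vaddr = 717 = 0b01011001101
  top 3 bits -> l1_idx = 2
  next 3 bits -> l2_idx = 6
  bottom 5 bits -> offset = 13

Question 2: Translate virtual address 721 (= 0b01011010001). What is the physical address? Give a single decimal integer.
Answer: 1617

Derivation:
vaddr = 721 = 0b01011010001
Split: l1_idx=2, l2_idx=6, offset=17
L1[2] = 2
L2[2][6] = 50
paddr = 50 * 32 + 17 = 1617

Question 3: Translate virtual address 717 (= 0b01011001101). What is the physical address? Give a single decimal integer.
vaddr = 717 = 0b01011001101
Split: l1_idx=2, l2_idx=6, offset=13
L1[2] = 2
L2[2][6] = 50
paddr = 50 * 32 + 13 = 1613

Answer: 1613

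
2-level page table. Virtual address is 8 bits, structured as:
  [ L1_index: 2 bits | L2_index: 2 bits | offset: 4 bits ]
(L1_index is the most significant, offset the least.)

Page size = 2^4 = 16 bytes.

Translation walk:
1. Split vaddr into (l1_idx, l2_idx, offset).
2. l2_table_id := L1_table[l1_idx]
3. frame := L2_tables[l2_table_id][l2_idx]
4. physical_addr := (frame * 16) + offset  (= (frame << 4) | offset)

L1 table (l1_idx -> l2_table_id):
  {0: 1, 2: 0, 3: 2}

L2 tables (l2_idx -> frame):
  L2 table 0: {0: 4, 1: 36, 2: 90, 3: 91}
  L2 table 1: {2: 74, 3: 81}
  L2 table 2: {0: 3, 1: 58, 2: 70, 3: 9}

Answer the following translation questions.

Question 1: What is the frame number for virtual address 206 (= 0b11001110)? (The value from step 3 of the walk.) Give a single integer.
Answer: 3

Derivation:
vaddr = 206: l1_idx=3, l2_idx=0
L1[3] = 2; L2[2][0] = 3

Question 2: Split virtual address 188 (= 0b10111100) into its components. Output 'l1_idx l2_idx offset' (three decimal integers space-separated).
vaddr = 188 = 0b10111100
  top 2 bits -> l1_idx = 2
  next 2 bits -> l2_idx = 3
  bottom 4 bits -> offset = 12

Answer: 2 3 12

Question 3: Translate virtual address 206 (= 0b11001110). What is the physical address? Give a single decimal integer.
Answer: 62

Derivation:
vaddr = 206 = 0b11001110
Split: l1_idx=3, l2_idx=0, offset=14
L1[3] = 2
L2[2][0] = 3
paddr = 3 * 16 + 14 = 62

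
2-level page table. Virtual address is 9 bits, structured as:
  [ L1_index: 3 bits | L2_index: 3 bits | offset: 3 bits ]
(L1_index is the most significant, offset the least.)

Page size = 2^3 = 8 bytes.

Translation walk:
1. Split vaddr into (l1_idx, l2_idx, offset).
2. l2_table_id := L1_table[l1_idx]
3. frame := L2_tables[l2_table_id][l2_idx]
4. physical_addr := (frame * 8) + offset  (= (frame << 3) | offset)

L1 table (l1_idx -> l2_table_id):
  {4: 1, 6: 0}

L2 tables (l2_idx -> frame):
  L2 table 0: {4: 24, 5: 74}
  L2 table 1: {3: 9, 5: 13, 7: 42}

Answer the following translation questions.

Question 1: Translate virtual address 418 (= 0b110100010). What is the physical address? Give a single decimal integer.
vaddr = 418 = 0b110100010
Split: l1_idx=6, l2_idx=4, offset=2
L1[6] = 0
L2[0][4] = 24
paddr = 24 * 8 + 2 = 194

Answer: 194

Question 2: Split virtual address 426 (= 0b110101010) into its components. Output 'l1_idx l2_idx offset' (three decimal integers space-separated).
vaddr = 426 = 0b110101010
  top 3 bits -> l1_idx = 6
  next 3 bits -> l2_idx = 5
  bottom 3 bits -> offset = 2

Answer: 6 5 2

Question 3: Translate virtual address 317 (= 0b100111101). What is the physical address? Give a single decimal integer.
vaddr = 317 = 0b100111101
Split: l1_idx=4, l2_idx=7, offset=5
L1[4] = 1
L2[1][7] = 42
paddr = 42 * 8 + 5 = 341

Answer: 341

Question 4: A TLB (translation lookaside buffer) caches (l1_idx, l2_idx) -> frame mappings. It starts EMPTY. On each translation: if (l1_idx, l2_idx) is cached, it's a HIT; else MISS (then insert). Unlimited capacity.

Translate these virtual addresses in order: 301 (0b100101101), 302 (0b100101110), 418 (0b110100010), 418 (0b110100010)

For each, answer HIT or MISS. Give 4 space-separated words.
vaddr=301: (4,5) not in TLB -> MISS, insert
vaddr=302: (4,5) in TLB -> HIT
vaddr=418: (6,4) not in TLB -> MISS, insert
vaddr=418: (6,4) in TLB -> HIT

Answer: MISS HIT MISS HIT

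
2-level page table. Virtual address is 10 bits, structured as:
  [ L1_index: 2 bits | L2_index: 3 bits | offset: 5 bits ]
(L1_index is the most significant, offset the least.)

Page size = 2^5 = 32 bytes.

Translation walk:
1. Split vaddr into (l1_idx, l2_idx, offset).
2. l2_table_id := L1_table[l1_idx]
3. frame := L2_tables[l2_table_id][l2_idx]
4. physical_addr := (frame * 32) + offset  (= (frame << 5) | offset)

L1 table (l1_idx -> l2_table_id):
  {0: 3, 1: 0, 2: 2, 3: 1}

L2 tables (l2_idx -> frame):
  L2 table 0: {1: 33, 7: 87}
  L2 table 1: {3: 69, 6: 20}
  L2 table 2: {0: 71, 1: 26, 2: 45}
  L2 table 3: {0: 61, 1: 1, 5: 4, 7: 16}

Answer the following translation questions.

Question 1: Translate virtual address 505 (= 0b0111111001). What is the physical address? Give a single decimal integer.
vaddr = 505 = 0b0111111001
Split: l1_idx=1, l2_idx=7, offset=25
L1[1] = 0
L2[0][7] = 87
paddr = 87 * 32 + 25 = 2809

Answer: 2809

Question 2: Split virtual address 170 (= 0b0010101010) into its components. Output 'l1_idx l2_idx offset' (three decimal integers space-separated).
Answer: 0 5 10

Derivation:
vaddr = 170 = 0b0010101010
  top 2 bits -> l1_idx = 0
  next 3 bits -> l2_idx = 5
  bottom 5 bits -> offset = 10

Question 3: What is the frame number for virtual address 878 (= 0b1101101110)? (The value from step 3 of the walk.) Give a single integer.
Answer: 69

Derivation:
vaddr = 878: l1_idx=3, l2_idx=3
L1[3] = 1; L2[1][3] = 69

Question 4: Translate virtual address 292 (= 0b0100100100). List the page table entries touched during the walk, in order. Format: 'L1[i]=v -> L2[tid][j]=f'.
vaddr = 292 = 0b0100100100
Split: l1_idx=1, l2_idx=1, offset=4

Answer: L1[1]=0 -> L2[0][1]=33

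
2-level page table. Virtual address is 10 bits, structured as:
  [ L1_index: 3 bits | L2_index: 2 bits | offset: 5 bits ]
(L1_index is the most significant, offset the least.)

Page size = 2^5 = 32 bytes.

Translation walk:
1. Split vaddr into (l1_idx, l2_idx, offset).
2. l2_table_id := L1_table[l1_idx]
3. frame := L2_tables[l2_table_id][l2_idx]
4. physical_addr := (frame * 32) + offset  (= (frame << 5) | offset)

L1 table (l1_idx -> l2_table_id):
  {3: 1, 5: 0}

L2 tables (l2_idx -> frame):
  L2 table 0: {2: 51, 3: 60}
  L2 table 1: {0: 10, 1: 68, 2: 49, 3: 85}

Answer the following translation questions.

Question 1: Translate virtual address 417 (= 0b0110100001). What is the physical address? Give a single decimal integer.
Answer: 2177

Derivation:
vaddr = 417 = 0b0110100001
Split: l1_idx=3, l2_idx=1, offset=1
L1[3] = 1
L2[1][1] = 68
paddr = 68 * 32 + 1 = 2177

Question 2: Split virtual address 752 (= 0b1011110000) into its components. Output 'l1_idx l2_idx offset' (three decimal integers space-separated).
vaddr = 752 = 0b1011110000
  top 3 bits -> l1_idx = 5
  next 2 bits -> l2_idx = 3
  bottom 5 bits -> offset = 16

Answer: 5 3 16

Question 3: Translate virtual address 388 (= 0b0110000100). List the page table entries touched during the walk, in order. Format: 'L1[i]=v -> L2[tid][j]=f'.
vaddr = 388 = 0b0110000100
Split: l1_idx=3, l2_idx=0, offset=4

Answer: L1[3]=1 -> L2[1][0]=10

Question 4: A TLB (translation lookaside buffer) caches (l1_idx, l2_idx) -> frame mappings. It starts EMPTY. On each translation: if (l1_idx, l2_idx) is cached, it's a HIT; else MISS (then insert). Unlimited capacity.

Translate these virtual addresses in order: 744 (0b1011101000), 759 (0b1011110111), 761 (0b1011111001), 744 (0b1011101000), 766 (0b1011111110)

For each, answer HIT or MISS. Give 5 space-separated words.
Answer: MISS HIT HIT HIT HIT

Derivation:
vaddr=744: (5,3) not in TLB -> MISS, insert
vaddr=759: (5,3) in TLB -> HIT
vaddr=761: (5,3) in TLB -> HIT
vaddr=744: (5,3) in TLB -> HIT
vaddr=766: (5,3) in TLB -> HIT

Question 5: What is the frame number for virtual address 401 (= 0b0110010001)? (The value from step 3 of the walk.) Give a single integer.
vaddr = 401: l1_idx=3, l2_idx=0
L1[3] = 1; L2[1][0] = 10

Answer: 10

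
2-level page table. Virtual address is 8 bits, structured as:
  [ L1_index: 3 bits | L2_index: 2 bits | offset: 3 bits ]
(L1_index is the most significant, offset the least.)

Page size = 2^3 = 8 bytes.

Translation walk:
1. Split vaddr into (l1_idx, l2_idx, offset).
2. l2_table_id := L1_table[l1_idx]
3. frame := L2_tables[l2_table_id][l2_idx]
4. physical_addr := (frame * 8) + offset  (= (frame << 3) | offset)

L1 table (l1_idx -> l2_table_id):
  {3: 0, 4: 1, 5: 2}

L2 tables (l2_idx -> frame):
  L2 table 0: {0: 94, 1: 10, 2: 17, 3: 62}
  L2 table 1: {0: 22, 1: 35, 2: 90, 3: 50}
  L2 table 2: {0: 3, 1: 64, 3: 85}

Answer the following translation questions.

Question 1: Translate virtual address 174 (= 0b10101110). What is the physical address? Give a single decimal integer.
vaddr = 174 = 0b10101110
Split: l1_idx=5, l2_idx=1, offset=6
L1[5] = 2
L2[2][1] = 64
paddr = 64 * 8 + 6 = 518

Answer: 518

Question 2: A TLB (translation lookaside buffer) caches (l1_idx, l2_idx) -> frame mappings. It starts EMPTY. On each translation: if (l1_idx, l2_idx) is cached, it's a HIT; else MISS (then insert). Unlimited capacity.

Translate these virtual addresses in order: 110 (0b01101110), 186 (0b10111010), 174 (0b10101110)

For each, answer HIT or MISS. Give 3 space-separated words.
vaddr=110: (3,1) not in TLB -> MISS, insert
vaddr=186: (5,3) not in TLB -> MISS, insert
vaddr=174: (5,1) not in TLB -> MISS, insert

Answer: MISS MISS MISS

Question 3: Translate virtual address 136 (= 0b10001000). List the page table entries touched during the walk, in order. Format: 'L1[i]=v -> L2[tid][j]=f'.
vaddr = 136 = 0b10001000
Split: l1_idx=4, l2_idx=1, offset=0

Answer: L1[4]=1 -> L2[1][1]=35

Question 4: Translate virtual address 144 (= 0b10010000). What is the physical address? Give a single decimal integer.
vaddr = 144 = 0b10010000
Split: l1_idx=4, l2_idx=2, offset=0
L1[4] = 1
L2[1][2] = 90
paddr = 90 * 8 + 0 = 720

Answer: 720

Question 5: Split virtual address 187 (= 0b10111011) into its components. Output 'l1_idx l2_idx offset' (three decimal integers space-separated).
vaddr = 187 = 0b10111011
  top 3 bits -> l1_idx = 5
  next 2 bits -> l2_idx = 3
  bottom 3 bits -> offset = 3

Answer: 5 3 3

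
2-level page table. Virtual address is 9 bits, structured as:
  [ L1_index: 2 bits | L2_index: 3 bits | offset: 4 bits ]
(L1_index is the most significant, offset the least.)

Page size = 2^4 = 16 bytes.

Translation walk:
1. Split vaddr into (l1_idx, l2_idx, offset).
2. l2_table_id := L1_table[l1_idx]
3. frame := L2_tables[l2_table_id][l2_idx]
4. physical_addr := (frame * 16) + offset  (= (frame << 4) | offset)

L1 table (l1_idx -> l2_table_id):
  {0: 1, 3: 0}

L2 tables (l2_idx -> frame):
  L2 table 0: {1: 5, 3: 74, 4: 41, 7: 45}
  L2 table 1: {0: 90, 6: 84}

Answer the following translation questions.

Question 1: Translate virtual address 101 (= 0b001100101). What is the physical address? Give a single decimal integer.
vaddr = 101 = 0b001100101
Split: l1_idx=0, l2_idx=6, offset=5
L1[0] = 1
L2[1][6] = 84
paddr = 84 * 16 + 5 = 1349

Answer: 1349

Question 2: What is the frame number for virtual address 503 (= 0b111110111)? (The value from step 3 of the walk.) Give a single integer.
vaddr = 503: l1_idx=3, l2_idx=7
L1[3] = 0; L2[0][7] = 45

Answer: 45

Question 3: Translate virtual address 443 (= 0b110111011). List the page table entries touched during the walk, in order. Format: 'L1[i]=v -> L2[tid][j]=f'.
Answer: L1[3]=0 -> L2[0][3]=74

Derivation:
vaddr = 443 = 0b110111011
Split: l1_idx=3, l2_idx=3, offset=11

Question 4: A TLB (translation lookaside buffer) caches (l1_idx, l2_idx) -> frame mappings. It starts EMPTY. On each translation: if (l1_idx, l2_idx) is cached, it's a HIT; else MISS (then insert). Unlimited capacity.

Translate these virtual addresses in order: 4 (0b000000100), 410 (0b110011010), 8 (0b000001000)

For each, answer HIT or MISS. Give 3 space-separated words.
Answer: MISS MISS HIT

Derivation:
vaddr=4: (0,0) not in TLB -> MISS, insert
vaddr=410: (3,1) not in TLB -> MISS, insert
vaddr=8: (0,0) in TLB -> HIT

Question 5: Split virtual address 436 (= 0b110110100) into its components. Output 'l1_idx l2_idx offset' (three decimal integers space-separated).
vaddr = 436 = 0b110110100
  top 2 bits -> l1_idx = 3
  next 3 bits -> l2_idx = 3
  bottom 4 bits -> offset = 4

Answer: 3 3 4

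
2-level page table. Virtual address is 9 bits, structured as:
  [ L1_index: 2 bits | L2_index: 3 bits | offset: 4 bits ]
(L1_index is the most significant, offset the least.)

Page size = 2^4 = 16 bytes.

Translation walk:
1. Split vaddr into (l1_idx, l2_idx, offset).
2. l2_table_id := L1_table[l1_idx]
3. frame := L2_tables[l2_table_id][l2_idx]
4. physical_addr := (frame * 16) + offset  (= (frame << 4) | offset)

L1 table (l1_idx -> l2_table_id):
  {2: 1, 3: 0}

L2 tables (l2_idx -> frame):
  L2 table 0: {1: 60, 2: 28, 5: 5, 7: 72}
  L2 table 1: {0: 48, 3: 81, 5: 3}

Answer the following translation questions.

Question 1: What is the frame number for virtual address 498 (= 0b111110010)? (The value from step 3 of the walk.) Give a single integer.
Answer: 72

Derivation:
vaddr = 498: l1_idx=3, l2_idx=7
L1[3] = 0; L2[0][7] = 72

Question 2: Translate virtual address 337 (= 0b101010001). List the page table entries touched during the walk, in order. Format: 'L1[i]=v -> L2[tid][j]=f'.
Answer: L1[2]=1 -> L2[1][5]=3

Derivation:
vaddr = 337 = 0b101010001
Split: l1_idx=2, l2_idx=5, offset=1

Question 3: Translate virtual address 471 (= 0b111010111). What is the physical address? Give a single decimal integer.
Answer: 87

Derivation:
vaddr = 471 = 0b111010111
Split: l1_idx=3, l2_idx=5, offset=7
L1[3] = 0
L2[0][5] = 5
paddr = 5 * 16 + 7 = 87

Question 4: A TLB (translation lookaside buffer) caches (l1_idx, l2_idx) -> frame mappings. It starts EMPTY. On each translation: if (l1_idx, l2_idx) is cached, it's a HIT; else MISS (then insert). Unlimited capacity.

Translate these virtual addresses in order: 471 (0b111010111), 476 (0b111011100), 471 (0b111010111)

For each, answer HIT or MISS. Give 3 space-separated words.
Answer: MISS HIT HIT

Derivation:
vaddr=471: (3,5) not in TLB -> MISS, insert
vaddr=476: (3,5) in TLB -> HIT
vaddr=471: (3,5) in TLB -> HIT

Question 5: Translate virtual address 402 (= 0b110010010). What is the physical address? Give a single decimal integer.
Answer: 962

Derivation:
vaddr = 402 = 0b110010010
Split: l1_idx=3, l2_idx=1, offset=2
L1[3] = 0
L2[0][1] = 60
paddr = 60 * 16 + 2 = 962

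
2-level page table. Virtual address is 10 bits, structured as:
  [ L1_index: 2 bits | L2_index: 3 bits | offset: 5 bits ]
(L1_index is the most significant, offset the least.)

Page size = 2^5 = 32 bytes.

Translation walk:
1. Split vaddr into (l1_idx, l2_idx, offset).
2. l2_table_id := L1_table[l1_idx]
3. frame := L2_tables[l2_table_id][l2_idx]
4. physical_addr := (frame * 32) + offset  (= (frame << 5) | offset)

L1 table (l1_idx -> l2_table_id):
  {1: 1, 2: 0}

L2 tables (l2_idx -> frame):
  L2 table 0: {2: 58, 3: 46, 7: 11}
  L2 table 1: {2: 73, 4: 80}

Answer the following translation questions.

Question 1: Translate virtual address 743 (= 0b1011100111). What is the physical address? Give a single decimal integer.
vaddr = 743 = 0b1011100111
Split: l1_idx=2, l2_idx=7, offset=7
L1[2] = 0
L2[0][7] = 11
paddr = 11 * 32 + 7 = 359

Answer: 359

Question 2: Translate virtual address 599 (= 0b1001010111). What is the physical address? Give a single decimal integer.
vaddr = 599 = 0b1001010111
Split: l1_idx=2, l2_idx=2, offset=23
L1[2] = 0
L2[0][2] = 58
paddr = 58 * 32 + 23 = 1879

Answer: 1879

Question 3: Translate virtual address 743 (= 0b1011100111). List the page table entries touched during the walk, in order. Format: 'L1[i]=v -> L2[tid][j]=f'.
Answer: L1[2]=0 -> L2[0][7]=11

Derivation:
vaddr = 743 = 0b1011100111
Split: l1_idx=2, l2_idx=7, offset=7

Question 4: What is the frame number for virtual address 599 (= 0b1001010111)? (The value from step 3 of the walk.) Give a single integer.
Answer: 58

Derivation:
vaddr = 599: l1_idx=2, l2_idx=2
L1[2] = 0; L2[0][2] = 58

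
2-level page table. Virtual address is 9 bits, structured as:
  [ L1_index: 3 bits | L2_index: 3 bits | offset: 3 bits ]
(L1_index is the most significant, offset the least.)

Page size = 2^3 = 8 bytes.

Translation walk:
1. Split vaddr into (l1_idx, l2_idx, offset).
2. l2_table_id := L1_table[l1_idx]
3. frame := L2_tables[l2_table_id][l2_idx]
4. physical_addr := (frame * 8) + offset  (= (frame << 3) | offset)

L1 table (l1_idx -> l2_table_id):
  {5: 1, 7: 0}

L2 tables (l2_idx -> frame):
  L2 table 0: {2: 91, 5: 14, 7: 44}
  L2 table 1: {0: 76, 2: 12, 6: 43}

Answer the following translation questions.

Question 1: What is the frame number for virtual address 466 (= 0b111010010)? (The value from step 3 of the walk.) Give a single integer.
Answer: 91

Derivation:
vaddr = 466: l1_idx=7, l2_idx=2
L1[7] = 0; L2[0][2] = 91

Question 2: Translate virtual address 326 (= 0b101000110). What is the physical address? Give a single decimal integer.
Answer: 614

Derivation:
vaddr = 326 = 0b101000110
Split: l1_idx=5, l2_idx=0, offset=6
L1[5] = 1
L2[1][0] = 76
paddr = 76 * 8 + 6 = 614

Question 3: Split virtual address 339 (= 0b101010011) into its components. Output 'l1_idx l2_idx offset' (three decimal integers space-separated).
Answer: 5 2 3

Derivation:
vaddr = 339 = 0b101010011
  top 3 bits -> l1_idx = 5
  next 3 bits -> l2_idx = 2
  bottom 3 bits -> offset = 3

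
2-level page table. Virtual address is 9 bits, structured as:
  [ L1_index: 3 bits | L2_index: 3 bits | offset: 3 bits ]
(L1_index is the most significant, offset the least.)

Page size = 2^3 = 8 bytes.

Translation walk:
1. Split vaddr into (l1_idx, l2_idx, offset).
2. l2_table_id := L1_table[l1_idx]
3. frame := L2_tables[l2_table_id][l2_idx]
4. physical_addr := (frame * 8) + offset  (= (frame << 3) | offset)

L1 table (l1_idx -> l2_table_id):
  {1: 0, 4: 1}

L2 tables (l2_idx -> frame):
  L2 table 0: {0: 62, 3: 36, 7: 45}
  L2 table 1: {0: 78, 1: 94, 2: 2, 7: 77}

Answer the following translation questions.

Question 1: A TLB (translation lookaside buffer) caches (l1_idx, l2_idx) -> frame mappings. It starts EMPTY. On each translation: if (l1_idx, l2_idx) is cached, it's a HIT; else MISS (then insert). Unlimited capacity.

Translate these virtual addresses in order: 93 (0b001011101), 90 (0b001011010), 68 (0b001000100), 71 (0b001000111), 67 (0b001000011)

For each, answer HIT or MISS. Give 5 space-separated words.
vaddr=93: (1,3) not in TLB -> MISS, insert
vaddr=90: (1,3) in TLB -> HIT
vaddr=68: (1,0) not in TLB -> MISS, insert
vaddr=71: (1,0) in TLB -> HIT
vaddr=67: (1,0) in TLB -> HIT

Answer: MISS HIT MISS HIT HIT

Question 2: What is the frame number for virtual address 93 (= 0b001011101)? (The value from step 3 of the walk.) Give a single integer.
vaddr = 93: l1_idx=1, l2_idx=3
L1[1] = 0; L2[0][3] = 36

Answer: 36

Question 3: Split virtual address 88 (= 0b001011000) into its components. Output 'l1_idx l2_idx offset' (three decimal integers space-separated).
Answer: 1 3 0

Derivation:
vaddr = 88 = 0b001011000
  top 3 bits -> l1_idx = 1
  next 3 bits -> l2_idx = 3
  bottom 3 bits -> offset = 0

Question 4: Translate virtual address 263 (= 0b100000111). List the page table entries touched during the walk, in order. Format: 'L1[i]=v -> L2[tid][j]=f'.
Answer: L1[4]=1 -> L2[1][0]=78

Derivation:
vaddr = 263 = 0b100000111
Split: l1_idx=4, l2_idx=0, offset=7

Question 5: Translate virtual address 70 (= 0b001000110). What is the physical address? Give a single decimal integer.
vaddr = 70 = 0b001000110
Split: l1_idx=1, l2_idx=0, offset=6
L1[1] = 0
L2[0][0] = 62
paddr = 62 * 8 + 6 = 502

Answer: 502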